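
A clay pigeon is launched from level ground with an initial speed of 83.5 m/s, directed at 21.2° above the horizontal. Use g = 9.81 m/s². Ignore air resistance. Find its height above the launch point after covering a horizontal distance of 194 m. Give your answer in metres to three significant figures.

44.8 m

vₓ = 83.50 cos 21.2° = 77.85 m/s; v_y0 = 83.50 sin 21.2° = 30.20 m/s.
Time to reach x = 194 m: t = x/vₓ = 194/77.85 = 2.492 s.
Height: y = v_y0 t − ½ g t² = 30.20 × 2.492 − 4.905 × 2.492² = 75.25 − 30.46 = 44.79 m.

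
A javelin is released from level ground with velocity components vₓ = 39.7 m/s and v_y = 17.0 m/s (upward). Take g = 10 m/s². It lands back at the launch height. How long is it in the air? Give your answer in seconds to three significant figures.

3.40 s

Time of flight on level ground: T = 2 v_y0 / g = 2 × 17.00 / 10.0 = 3.400 s.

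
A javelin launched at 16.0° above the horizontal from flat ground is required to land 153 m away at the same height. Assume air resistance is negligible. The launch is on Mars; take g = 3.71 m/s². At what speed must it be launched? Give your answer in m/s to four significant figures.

Level-ground range: R = v₀² sin(2θ)/g, so v₀ = √(gR / sin 2θ).
v₀ = √(3.71 × 153 / sin 32.00°) = √(567.6 / 0.5299) = √1071.2 = 32.73 m/s.

32.73 m/s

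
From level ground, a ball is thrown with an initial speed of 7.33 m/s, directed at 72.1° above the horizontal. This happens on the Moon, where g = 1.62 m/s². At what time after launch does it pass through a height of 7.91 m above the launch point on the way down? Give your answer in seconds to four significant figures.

7.268 s

vₓ = 7.330 cos 72.1° = 2.253 m/s; v_y0 = 7.330 sin 72.1° = 6.975 m/s.
Height y(t) = 6.975 t − 0.8100 t² = 7.91 gives 0.8100 t² − 6.975 t + 7.91 = 0.
t = [6.975 ± √(6.975² − 2·1.62·7.91)] / 1.62 = (6.975 ± 4.798) / 1.62, so t = 1.344 s or t = 7.268 s.
The descending-branch root is 7.268 s.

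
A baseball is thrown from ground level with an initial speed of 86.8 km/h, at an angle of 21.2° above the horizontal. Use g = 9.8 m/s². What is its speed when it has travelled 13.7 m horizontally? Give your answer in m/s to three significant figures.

22.6 m/s

Convert: 86.8 km/h = 86.8/3.6 = 24.11 m/s.
vₓ = 24.11 cos 21.2° = 22.48 m/s; v_y0 = 24.11 sin 21.2° = 8.719 m/s.
At x = 13.7 m, t = x/vₓ = 13.7/22.48 = 0.6094 s.
Vertical velocity there: v_y = v_y0 − g t = 8.719 − 9.80 × 0.6094 = 2.747 m/s.
Speed: √(vₓ² + v_y²) = √(22.48² + 2.747²) = 22.65 m/s.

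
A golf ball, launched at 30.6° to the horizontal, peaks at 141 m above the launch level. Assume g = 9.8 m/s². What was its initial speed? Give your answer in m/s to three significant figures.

At the peak v_y = 0, so v_y0 = √(2gH) = √(2 × 9.80 × 141) = 52.57 m/s.
v_y0 = v₀ sin θ ⇒ v₀ = 52.57 / sin 30.6° = 103.3 m/s.

103 m/s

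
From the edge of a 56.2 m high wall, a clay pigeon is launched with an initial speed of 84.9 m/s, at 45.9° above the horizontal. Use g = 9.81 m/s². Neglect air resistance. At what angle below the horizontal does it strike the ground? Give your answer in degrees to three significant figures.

Components: vₓ = 84.90 cos 45.9° = 59.08 m/s, v_y0 = 84.90 sin 45.9° = 60.97 m/s.
With up positive and y = 0 at the ground: y(t) = 56.2 + (60.97) t − 4.905 t². Setting y = 0 and taking the positive root: t = [60.97 + √(60.97² + 2·9.81·56.2)] / 9.81 = (60.97 + 69.43) / 9.81 = 13.29 s.
At impact: v_y = v_y0 − g t = −69.43 m/s; vₓ = 59.08 m/s.
Angle below horizontal: arctan(|v_y|/vₓ) = arctan(69.43/59.08) = 49.60°.

49.6°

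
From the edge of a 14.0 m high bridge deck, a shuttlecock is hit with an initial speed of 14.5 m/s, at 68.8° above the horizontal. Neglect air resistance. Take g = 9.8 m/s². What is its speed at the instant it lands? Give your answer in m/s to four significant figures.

22.01 m/s

Resolve: vₓ = 14.50 cos 68.8° = 5.244 m/s and v_y0 = 14.50 sin 68.8° = 13.52 m/s.
Vertical motion (up positive, ground at y = 0): 4.900 t² − (13.52) t − 14.0 = 0, so t = (13.52 + √(13.52² + 2·9.80·14.0)) / 9.80 = (13.52 + 21.38) / 9.80 = 3.561 s.
Vertical velocity at impact: v_y = v_y0 − g t = 13.52 − 9.80 × 3.561 = −21.38 m/s.
Speed: |v| = √(vₓ² + v_y²) = √(5.244² + 21.38²) = 22.01 m/s.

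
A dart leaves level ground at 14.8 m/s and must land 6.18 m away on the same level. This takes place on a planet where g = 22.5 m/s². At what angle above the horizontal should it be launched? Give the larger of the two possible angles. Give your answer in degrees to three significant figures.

70.3°

R = v₀² sin 2θ / g gives sin 2θ = gR/v₀² = 22.5·6.18/14.8² = 0.6348.
2θ = 39.41° or 180° − 39.41° = 140.6°, so θ = 19.70° or 70.30°.
The larger angle is 70.30°.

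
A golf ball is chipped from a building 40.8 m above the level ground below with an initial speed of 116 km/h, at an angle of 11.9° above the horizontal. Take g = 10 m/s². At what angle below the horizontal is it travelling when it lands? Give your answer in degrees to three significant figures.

Convert: 116 km/h = 116/3.6 = 32.22 m/s.
Horizontal component vₓ = 32.22 cos 11.9° = 31.53 m/s; vertical v_y0 = 32.22 sin 11.9° = 6.644 m/s.
The projectile lands when y = 40.8 + (6.644) t − ½·10.0·t² = 0. Positive root: t = (6.644 + √(6.644² + 2·10.0·40.8)) / 10.0 = (6.644 + 29.33) / 10.0 = 3.597 s.
At impact: v_y = v_y0 − g t = −29.33 m/s; vₓ = 31.53 m/s.
Angle below horizontal: arctan(|v_y|/vₓ) = arctan(29.33/31.53) = 42.93°.

42.9°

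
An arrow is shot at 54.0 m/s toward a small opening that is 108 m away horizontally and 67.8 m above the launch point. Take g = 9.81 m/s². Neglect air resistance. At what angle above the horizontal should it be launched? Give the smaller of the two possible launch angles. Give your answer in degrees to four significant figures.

44.60°

Trajectory: y = x tanθ − g x² (1 + tan²θ)/(2v₀²). With x = 108, y = 67.8, v₀ = 54.0, g = 9.81:
19.62 tan²θ − 108 tanθ + (87.42) = 0.
tanθ = [108 ± √(108² − 4 × 19.62 × (87.42))] / (2 × 19.62) = (108 ± 69.31) / 39.24, giving tanθ = 0.9861 or 4.518.
θ = 44.60° or 77.52°; the smaller is 44.60°.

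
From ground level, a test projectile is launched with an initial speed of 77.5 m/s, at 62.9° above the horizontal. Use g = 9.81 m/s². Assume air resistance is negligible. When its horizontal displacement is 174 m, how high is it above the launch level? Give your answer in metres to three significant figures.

Resolve: vₓ = 77.50 cos 62.9° = 35.30 m/s and v_y0 = 77.50 sin 62.9° = 68.99 m/s.
x = vₓ t ⇒ t = 174/35.30 = 4.929 s.
Height: y = v_y0 t − ½ g t² = 68.99 × 4.929 − 4.905 × 4.929² = 340.0 − 119.1 = 220.9 m.

221 m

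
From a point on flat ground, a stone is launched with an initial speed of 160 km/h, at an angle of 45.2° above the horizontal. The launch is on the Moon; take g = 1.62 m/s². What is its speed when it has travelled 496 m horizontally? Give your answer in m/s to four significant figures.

Convert: 160 km/h = 160/3.6 = 44.44 m/s.
vₓ = 44.44 cos 45.2° = 31.32 m/s; v_y0 = 44.44 sin 45.2° = 31.54 m/s.
At x = 496 m, t = x/vₓ = 496/31.32 = 15.84 s.
Vertical velocity there: v_y = v_y0 − g t = 31.54 − 1.62 × 15.84 = 5.879 m/s.
Speed: √(vₓ² + v_y²) = √(31.32² + 5.879²) = 31.86 m/s.

31.86 m/s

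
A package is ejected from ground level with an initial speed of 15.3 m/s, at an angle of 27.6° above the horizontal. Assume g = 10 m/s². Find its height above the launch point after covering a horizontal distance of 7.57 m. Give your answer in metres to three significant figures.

2.40 m

Horizontal component vₓ = 15.30 cos 27.6° = 13.56 m/s; vertical v_y0 = 15.30 sin 27.6° = 7.088 m/s.
Time to reach x = 7.57 m: t = x/vₓ = 7.57/13.56 = 0.5583 s.
Height: y = v_y0 t − ½ g t² = 7.088 × 0.5583 − 5.000 × 0.5583² = 3.958 − 1.559 = 2.399 m.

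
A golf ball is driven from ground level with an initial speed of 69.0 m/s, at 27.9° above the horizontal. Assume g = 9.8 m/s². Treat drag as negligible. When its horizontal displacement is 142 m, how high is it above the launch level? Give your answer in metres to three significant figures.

Components: vₓ = 69.00 cos 27.9° = 60.98 m/s, v_y0 = 69.00 sin 27.9° = 32.29 m/s.
Time to reach x = 142 m: t = x/vₓ = 142/60.98 = 2.329 s.
Height: y = v_y0 t − ½ g t² = 32.29 × 2.329 − 4.900 × 2.329² = 75.19 − 26.57 = 48.61 m.

48.6 m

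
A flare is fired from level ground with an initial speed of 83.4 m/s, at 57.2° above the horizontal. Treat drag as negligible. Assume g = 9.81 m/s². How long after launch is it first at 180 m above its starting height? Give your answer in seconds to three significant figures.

3.36 s

Horizontal component vₓ = 83.40 cos 57.2° = 45.18 m/s; vertical v_y0 = 83.40 sin 57.2° = 70.10 m/s.
Height y(t) = 70.10 t − 4.905 t² = 180 gives 4.905 t² − 70.10 t + 180 = 0.
t = [70.10 ± √(70.10² − 2·9.81·180)] / 9.81 = (70.10 ± 37.19) / 9.81, so t = 3.355 s or t = 10.94 s.
The first (ascending) time is 3.355 s.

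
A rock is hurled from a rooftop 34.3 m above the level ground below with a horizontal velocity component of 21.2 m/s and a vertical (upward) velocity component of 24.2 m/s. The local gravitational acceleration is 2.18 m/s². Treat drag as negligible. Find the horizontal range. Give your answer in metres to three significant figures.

499 m

With up positive and y = 0 at the ground: y(t) = 34.3 + (24.20) t − 1.090 t². Setting y = 0 and taking the positive root: t = [24.20 + √(24.20² + 2·2.18·34.3)] / 2.18 = (24.20 + 27.11) / 2.18 = 23.54 s.
Horizontal distance: R = vₓ t = 21.20 × 23.54 = 499.0 m.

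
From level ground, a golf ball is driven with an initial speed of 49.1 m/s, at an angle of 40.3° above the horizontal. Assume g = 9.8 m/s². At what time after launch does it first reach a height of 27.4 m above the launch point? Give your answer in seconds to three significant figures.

Horizontal component vₓ = 49.10 cos 40.3° = 37.45 m/s; vertical v_y0 = 49.10 sin 40.3° = 31.76 m/s.
Require v_y0 t − ½ g t² = 27.4, i.e. 4.900 t² − 31.76 t + 27.4 = 0.
t = [31.76 ± √(31.76² − 2·9.80·27.4)] / 9.80 = (31.76 ± 21.71) / 9.80, so t = 1.025 s or t = 5.456 s.
The first (ascending) time is 1.025 s.

1.02 s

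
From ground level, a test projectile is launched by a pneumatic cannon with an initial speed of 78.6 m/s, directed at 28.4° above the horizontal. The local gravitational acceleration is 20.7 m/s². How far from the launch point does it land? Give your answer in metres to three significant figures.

250 m

Horizontal component vₓ = 78.60 cos 28.4° = 69.14 m/s; vertical v_y0 = 78.60 sin 28.4° = 37.38 m/s.
Time aloft: T = 2 v_y0 / g = 2 × 37.38 / 20.7 = 3.612 s.
Range: R = vₓ T = 69.14 × 3.612 = 249.7 m.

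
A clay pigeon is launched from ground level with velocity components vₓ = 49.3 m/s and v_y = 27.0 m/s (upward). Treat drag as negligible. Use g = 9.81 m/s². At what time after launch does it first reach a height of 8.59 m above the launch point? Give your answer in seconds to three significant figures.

0.339 s

Require v_y0 t − ½ g t² = 8.59, i.e. 4.905 t² − 27.00 t + 8.59 = 0.
t = [27.00 ± √(27.00² − 2·9.81·8.59)] / 9.81 = (27.00 ± 23.67) / 9.81, so t = 0.3390 s or t = 5.166 s.
The first (ascending) time is 0.3390 s.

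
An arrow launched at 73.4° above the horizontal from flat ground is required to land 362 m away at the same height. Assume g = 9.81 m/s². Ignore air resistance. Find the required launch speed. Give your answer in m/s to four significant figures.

80.53 m/s

Level-ground range: R = v₀² sin(2θ)/g, so v₀ = √(gR / sin 2θ).
v₀ = √(9.81 × 362 / sin 146.8°) = √(3551 / 0.5476) = √6485.5 = 80.53 m/s.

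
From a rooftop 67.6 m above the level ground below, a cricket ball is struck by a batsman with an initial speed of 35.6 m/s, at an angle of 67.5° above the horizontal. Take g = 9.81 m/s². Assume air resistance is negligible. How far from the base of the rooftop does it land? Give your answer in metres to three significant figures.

Horizontal component vₓ = 35.60 cos 67.5° = 13.62 m/s; vertical v_y0 = 35.60 sin 67.5° = 32.89 m/s.
Vertical motion (up positive, ground at y = 0): 4.905 t² − (32.89) t − 67.6 = 0, so t = (32.89 + √(32.89² + 2·9.81·67.6)) / 9.81 = (32.89 + 49.07) / 9.81 = 8.355 s.
Horizontal distance: R = vₓ t = 13.62 × 8.355 = 113.8 m.

114 m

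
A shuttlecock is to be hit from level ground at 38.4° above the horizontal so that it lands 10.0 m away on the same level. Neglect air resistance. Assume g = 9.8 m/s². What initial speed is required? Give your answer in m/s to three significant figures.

10.0 m/s

Level-ground range: R = v₀² sin(2θ)/g, so v₀ = √(gR / sin 2θ).
v₀ = √(9.80 × 10.0 / sin 76.80°) = √(98.00 / 0.9736) = √100.66 = 10.03 m/s.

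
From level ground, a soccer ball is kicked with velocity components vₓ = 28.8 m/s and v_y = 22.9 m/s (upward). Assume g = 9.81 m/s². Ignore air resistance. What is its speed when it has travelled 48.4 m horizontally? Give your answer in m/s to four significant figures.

29.51 m/s

Time to reach x = 48.4 m: t = x/vₓ = 48.4/28.80 = 1.681 s.
Vertical velocity there: v_y = v_y0 − g t = 22.90 − 9.81 × 1.681 = 6.414 m/s.
Speed: √(vₓ² + v_y²) = √(28.80² + 6.414²) = 29.51 m/s.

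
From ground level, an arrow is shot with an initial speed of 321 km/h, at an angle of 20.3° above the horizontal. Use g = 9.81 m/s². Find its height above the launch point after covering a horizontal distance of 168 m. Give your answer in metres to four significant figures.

42.35 m

Convert: 321 km/h = 321/3.6 = 89.17 m/s.
Resolve: vₓ = 89.17 cos 20.3° = 83.63 m/s and v_y0 = 89.17 sin 20.3° = 30.94 m/s.
Time to reach x = 168 m: t = x/vₓ = 168/83.63 = 2.009 s.
Height: y = v_y0 t − ½ g t² = 30.94 × 2.009 − 4.905 × 2.009² = 62.15 − 19.79 = 42.35 m.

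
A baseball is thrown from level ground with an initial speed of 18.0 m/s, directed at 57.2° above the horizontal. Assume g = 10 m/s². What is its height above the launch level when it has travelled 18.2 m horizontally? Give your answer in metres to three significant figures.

10.8 m

vₓ = 18.00 cos 57.2° = 9.751 m/s; v_y0 = 18.00 sin 57.2° = 15.13 m/s.
Time to reach x = 18.2 m: t = x/vₓ = 18.2/9.751 = 1.867 s.
Height: y = v_y0 t − ½ g t² = 15.13 × 1.867 − 5.000 × 1.867² = 28.24 − 17.42 = 10.82 m.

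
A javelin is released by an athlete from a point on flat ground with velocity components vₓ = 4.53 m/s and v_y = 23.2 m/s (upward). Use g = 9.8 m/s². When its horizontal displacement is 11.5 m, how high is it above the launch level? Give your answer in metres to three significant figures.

27.3 m

At x = 11.5 m, t = x/vₓ = 11.5/4.530 = 2.539 s.
Height: y = v_y0 t − ½ g t² = 23.20 × 2.539 − 4.900 × 2.539² = 58.90 − 31.58 = 27.32 m.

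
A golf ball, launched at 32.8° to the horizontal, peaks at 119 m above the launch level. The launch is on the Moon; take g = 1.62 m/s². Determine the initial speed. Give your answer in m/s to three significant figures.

36.2 m/s

At the peak v_y = 0, so v_y0 = √(2gH) = √(2 × 1.62 × 119) = 19.64 m/s.
v_y0 = v₀ sin θ ⇒ v₀ = 19.64 / sin 32.8° = 36.25 m/s.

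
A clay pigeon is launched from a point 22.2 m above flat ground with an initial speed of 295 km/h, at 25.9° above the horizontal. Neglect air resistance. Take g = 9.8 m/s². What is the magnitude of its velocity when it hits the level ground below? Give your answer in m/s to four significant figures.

84.56 m/s

Convert: 295 km/h = 295/3.6 = 81.94 m/s.
Horizontal component vₓ = 81.94 cos 25.9° = 73.71 m/s; vertical v_y0 = 81.94 sin 25.9° = 35.79 m/s.
With up positive and y = 0 at the ground: y(t) = 22.2 + (35.79) t − 4.900 t². Setting y = 0 and taking the positive root: t = [35.79 + √(35.79² + 2·9.80·22.2)] / 9.80 = (35.79 + 41.43) / 9.80 = 7.880 s.
Vertical velocity at impact: v_y = v_y0 − g t = 35.79 − 9.80 × 7.880 = −41.43 m/s.
Speed: |v| = √(vₓ² + v_y²) = √(73.71² + 41.43²) = 84.56 m/s.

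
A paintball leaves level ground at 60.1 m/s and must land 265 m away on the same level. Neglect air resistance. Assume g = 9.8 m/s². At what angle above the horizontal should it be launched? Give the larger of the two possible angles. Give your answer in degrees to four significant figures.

Level-ground range R = v₀² sin(2θ)/g ⇒ sin(2θ) = gR/v₀² = 9.80 × 265 / 60.1² = 0.7190.
2θ = 45.97° or 180° − 45.97° = 134.0°, so θ = 22.99° or 67.01°.
The larger angle is 67.01°.

67.01°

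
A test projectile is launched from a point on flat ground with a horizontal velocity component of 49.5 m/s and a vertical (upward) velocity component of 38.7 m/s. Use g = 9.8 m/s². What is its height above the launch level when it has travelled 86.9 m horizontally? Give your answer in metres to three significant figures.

52.8 m

Time to reach x = 86.9 m: t = x/vₓ = 86.9/49.50 = 1.756 s.
Height: y = v_y0 t − ½ g t² = 38.70 × 1.756 − 4.900 × 1.756² = 67.94 − 15.10 = 52.84 m.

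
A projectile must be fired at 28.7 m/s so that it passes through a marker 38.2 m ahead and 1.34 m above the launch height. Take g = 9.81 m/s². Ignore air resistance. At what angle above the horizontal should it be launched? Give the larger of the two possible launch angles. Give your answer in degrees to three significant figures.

76.3°

Trajectory: y = x tanθ − g x² (1 + tan²θ)/(2v₀²). With x = 38.2, y = 1.34, v₀ = 28.7, g = 9.81:
8.690 tan²θ − 38.2 tanθ + (10.03) = 0.
tanθ = [38.2 ± √(38.2² − 4 × 8.690 × (10.03))] / (2 × 8.690) = (38.2 ± 33.33) / 17.38, giving tanθ = 0.2804 or 4.116.
θ = 15.67° or 76.34°; the larger is 76.34°.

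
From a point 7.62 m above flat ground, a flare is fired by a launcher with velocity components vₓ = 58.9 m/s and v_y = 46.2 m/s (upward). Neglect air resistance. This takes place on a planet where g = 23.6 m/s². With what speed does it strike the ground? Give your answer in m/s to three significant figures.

77.2 m/s

Vertical motion (up positive, ground at y = 0): 11.80 t² − (46.20) t − 7.62 = 0, so t = (46.20 + √(46.20² + 2·23.6·7.62)) / 23.6 = (46.20 + 49.94) / 23.6 = 4.074 s.
Vertical velocity at impact: v_y = v_y0 − g t = 46.20 − 23.6 × 4.074 = −49.94 m/s.
Speed: |v| = √(vₓ² + v_y²) = √(58.90² + 49.94²) = 77.22 m/s.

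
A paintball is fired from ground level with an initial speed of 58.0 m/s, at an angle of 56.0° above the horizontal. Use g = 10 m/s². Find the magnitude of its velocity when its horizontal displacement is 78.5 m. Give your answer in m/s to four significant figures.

vₓ = 58.00 cos 56.0° = 32.43 m/s; v_y0 = 58.00 sin 56.0° = 48.08 m/s.
At x = 78.5 m, t = x/vₓ = 78.5/32.43 = 2.420 s.
Vertical velocity there: v_y = v_y0 − g t = 48.08 − 10.0 × 2.420 = 23.88 m/s.
Speed: √(vₓ² + v_y²) = √(32.43² + 23.88²) = 40.28 m/s.

40.28 m/s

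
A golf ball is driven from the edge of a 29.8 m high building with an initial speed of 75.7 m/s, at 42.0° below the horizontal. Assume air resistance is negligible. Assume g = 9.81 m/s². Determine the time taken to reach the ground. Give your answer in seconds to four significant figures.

0.5581 s

Components: vₓ = 75.70 cos 42.0° = 56.26 m/s, v_y0 = −50.65 m/s (downward).
With up positive and y = 0 at the ground: y(t) = 29.8 + (−50.65) t − 4.905 t². Setting y = 0 and taking the positive root: t = [−50.65 + √(50.65² + 2·9.81·29.8)] / 9.81 = (−50.65 + 56.13) / 9.81 = 0.5581 s.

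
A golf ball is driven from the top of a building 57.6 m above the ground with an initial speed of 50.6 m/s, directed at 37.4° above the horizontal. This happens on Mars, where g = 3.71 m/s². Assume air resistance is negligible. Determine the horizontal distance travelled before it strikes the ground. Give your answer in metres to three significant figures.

734 m

Horizontal component vₓ = 50.60 cos 37.4° = 40.20 m/s; vertical v_y0 = 50.60 sin 37.4° = 30.73 m/s.
The projectile lands when y = 57.6 + (30.73) t − ½·3.71·t² = 0. Positive root: t = (30.73 + √(30.73² + 2·3.71·57.6)) / 3.71 = (30.73 + 37.04) / 3.71 = 18.27 s.
Horizontal distance: R = vₓ t = 40.20 × 18.27 = 734.3 m.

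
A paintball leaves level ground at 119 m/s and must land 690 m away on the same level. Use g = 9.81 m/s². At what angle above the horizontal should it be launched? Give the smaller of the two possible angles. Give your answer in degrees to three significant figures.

14.3°

R = v₀² sin 2θ / g gives sin 2θ = gR/v₀² = 9.81·690/119² = 0.4780.
2θ = 28.55° or 180° − 28.55° = 151.4°, so θ = 14.28° or 75.72°.
The smaller angle is 14.28°.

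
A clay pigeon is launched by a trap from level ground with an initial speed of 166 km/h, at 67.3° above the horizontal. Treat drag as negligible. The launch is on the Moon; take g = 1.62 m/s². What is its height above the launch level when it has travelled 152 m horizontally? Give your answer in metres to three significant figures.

304 m

Convert: 166 km/h = 166/3.6 = 46.11 m/s.
vₓ = 46.11 cos 67.3° = 17.79 m/s; v_y0 = 46.11 sin 67.3° = 42.54 m/s.
Time to reach x = 152 m: t = x/vₓ = 152/17.79 = 8.542 s.
Height: y = v_y0 t − ½ g t² = 42.54 × 8.542 − 0.8100 × 8.542² = 363.4 − 59.10 = 304.3 m.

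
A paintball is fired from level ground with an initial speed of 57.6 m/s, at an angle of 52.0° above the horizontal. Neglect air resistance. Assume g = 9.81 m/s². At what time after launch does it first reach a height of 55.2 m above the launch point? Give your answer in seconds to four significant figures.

Horizontal component vₓ = 57.60 cos 52.0° = 35.46 m/s; vertical v_y0 = 57.60 sin 52.0° = 45.39 m/s.
Height y(t) = 45.39 t − 4.905 t² = 55.2 gives 4.905 t² − 45.39 t + 55.2 = 0.
Quadratic formula: t = (45.39 ± √977.18) / 9.81 = (45.39 ± 31.26) / 9.81 → t = 1.440 s or 7.813 s.
The first (ascending) time is 1.440 s.

1.440 s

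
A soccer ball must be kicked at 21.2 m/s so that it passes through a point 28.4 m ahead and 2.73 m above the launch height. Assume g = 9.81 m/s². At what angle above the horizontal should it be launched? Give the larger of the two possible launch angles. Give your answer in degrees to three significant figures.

Trajectory: y = x tanθ − g x² (1 + tan²θ)/(2v₀²). With x = 28.4, y = 2.73, v₀ = 21.2, g = 9.81:
8.802 tan²θ − 28.4 tanθ + (11.53) = 0.
tanθ = [28.4 ± √(28.4² − 4 × 8.802 × (11.53))] / (2 × 8.802) = (28.4 ± 20.01) / 17.60, giving tanθ = 0.4764 or 2.750.
θ = 25.47° or 70.02°; the larger is 70.02°.

70.0°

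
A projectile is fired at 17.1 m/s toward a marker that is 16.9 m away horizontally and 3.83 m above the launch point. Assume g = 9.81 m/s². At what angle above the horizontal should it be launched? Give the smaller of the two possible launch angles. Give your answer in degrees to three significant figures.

Trajectory: y = x tanθ − g x² (1 + tan²θ)/(2v₀²). With x = 16.9, y = 3.83, v₀ = 17.1, g = 9.81:
4.791 tan²θ − 16.9 tanθ + (8.621) = 0.
tanθ = [16.9 ± √(16.9² − 4 × 4.791 × (8.621))] / (2 × 4.791) = (16.9 ± 10.97) / 9.582, giving tanθ = 0.6186 or 2.909.
θ = 31.74° or 71.03°; the smaller is 31.74°.

31.7°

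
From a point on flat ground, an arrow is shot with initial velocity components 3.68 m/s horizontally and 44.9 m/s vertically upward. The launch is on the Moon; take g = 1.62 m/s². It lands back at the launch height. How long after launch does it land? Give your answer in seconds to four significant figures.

55.43 s

Time of flight on level ground: T = 2 v_y0 / g = 2 × 44.90 / 1.62 = 55.43 s.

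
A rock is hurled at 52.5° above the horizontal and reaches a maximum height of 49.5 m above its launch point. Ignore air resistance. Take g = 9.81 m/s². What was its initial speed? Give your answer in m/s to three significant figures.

At the peak v_y = 0, so v_y0 = √(2gH) = √(2 × 9.81 × 49.5) = 31.16 m/s.
v_y0 = v₀ sin θ ⇒ v₀ = 31.16 / sin 52.5° = 39.28 m/s.

39.3 m/s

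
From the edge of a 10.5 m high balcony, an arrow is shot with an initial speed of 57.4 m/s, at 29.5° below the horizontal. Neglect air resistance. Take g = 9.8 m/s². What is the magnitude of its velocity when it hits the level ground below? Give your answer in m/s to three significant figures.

59.2 m/s

vₓ = 57.40 cos 29.5° = 49.96 m/s; v_y0 = −28.27 m/s (downward).
The projectile lands when y = 10.5 + (−28.27) t − ½·9.80·t² = 0. Positive root: t = (−28.27 + √(28.27² + 2·9.80·10.5)) / 9.80 = (−28.27 + 31.70) / 9.80 = 0.3502 s.
Vertical velocity at impact: v_y = v_y0 − g t = −28.27 − 9.80 × 0.3502 = −31.70 m/s.
Speed: |v| = √(vₓ² + v_y²) = √(49.96² + 31.70²) = 59.17 m/s.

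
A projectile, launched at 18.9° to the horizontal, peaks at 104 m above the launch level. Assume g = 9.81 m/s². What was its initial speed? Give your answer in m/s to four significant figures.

139.5 m/s

At the peak v_y = 0, so v_y0 = √(2gH) = √(2 × 9.81 × 104) = 45.17 m/s.
v_y0 = v₀ sin θ ⇒ v₀ = 45.17 / sin 18.9° = 139.5 m/s.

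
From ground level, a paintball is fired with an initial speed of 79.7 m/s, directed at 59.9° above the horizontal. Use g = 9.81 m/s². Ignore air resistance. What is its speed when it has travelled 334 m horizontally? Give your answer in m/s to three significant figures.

42.0 m/s

vₓ = 79.70 cos 59.9° = 39.97 m/s; v_y0 = 79.70 sin 59.9° = 68.95 m/s.
At x = 334 m, t = x/vₓ = 334/39.97 = 8.356 s.
Vertical velocity there: v_y = v_y0 − g t = 68.95 − 9.81 × 8.356 = −13.02 m/s.
Speed: √(vₓ² + v_y²) = √(39.97² + 13.02²) = 42.04 m/s.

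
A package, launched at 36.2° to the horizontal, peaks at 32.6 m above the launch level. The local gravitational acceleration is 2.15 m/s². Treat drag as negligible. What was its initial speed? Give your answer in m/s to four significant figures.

20.05 m/s

At the peak v_y = 0, so v_y0 = √(2gH) = √(2 × 2.15 × 32.6) = 11.84 m/s.
v_y0 = v₀ sin θ ⇒ v₀ = 11.84 / sin 36.2° = 20.05 m/s.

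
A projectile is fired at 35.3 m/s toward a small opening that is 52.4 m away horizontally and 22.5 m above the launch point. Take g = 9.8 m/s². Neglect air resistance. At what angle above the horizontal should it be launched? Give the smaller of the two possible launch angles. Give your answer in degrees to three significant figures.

36.9°

Trajectory: y = x tanθ − g x² (1 + tan²θ)/(2v₀²). With x = 52.4, y = 22.5, v₀ = 35.3, g = 9.80:
10.80 tan²θ − 52.4 tanθ + (33.30) = 0.
tanθ = [52.4 ± √(52.4² − 4 × 10.80 × (33.30))] / (2 × 10.80) = (52.4 ± 36.16) / 21.59, giving tanθ = 0.7519 or 4.101.
θ = 36.94° or 76.30°; the smaller is 36.94°.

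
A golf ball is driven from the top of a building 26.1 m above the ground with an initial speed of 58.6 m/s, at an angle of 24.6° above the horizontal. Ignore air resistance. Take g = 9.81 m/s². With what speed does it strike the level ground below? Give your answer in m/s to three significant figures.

vₓ = 58.60 cos 24.6° = 53.28 m/s; v_y0 = 58.60 sin 24.6° = 24.39 m/s.
Vertical motion (up positive, ground at y = 0): 4.905 t² − (24.39) t − 26.1 = 0, so t = (24.39 + √(24.39² + 2·9.81·26.1)) / 9.81 = (24.39 + 33.27) / 9.81 = 5.878 s.
Vertical velocity at impact: v_y = v_y0 − g t = 24.39 − 9.81 × 5.878 = −33.27 m/s.
Speed: |v| = √(vₓ² + v_y²) = √(53.28² + 33.27²) = 62.82 m/s.

62.8 m/s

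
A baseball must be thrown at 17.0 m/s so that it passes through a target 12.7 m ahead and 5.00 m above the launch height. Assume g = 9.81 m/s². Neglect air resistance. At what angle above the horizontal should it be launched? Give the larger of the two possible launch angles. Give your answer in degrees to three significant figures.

75.7°

Trajectory: y = x tanθ − g x² (1 + tan²θ)/(2v₀²). With x = 12.7, y = 5.00, v₀ = 17.0, g = 9.81:
2.737 tan²θ − 12.7 tanθ + (7.737) = 0.
tanθ = [12.7 ± √(12.7² − 4 × 2.737 × (7.737))] / (2 × 2.737) = (12.7 ± 8.750) / 5.475, giving tanθ = 0.7214 or 3.918.
θ = 35.81° or 75.68°; the larger is 75.68°.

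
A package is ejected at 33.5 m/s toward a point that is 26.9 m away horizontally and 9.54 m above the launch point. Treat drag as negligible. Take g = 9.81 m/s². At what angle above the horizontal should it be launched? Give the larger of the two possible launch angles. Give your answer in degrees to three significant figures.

82.9°

Trajectory: y = x tanθ − g x² (1 + tan²θ)/(2v₀²). With x = 26.9, y = 9.54, v₀ = 33.5, g = 9.81:
3.163 tan²θ − 26.9 tanθ + (12.70) = 0.
tanθ = [26.9 ± √(26.9² − 4 × 3.163 × (12.70))] / (2 × 3.163) = (26.9 ± 23.73) / 6.325, giving tanθ = 0.5018 or 8.004.
θ = 26.65° or 82.88°; the larger is 82.88°.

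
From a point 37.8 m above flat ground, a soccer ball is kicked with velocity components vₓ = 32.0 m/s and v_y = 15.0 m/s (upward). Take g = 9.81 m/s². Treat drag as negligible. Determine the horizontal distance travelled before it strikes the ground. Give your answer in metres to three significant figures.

150 m

The projectile lands when y = 37.8 + (15.00) t − ½·9.81·t² = 0. Positive root: t = (15.00 + √(15.00² + 2·9.81·37.8)) / 9.81 = (15.00 + 31.09) / 9.81 = 4.698 s.
Horizontal distance: R = vₓ t = 32.00 × 4.698 = 150.3 m.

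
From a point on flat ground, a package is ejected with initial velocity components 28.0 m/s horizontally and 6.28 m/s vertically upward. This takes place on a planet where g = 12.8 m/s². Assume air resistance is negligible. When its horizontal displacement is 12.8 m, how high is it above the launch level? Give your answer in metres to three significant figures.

1.53 m

At x = 12.8 m, t = x/vₓ = 12.8/28.00 = 0.4571 s.
Height: y = v_y0 t − ½ g t² = 6.280 × 0.4571 − 6.400 × 0.4571² = 2.871 − 1.337 = 1.533 m.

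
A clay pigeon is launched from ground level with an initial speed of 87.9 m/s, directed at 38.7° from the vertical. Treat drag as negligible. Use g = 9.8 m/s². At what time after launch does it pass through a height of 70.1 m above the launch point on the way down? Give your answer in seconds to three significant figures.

12.9 s

Horizontal component vₓ = 87.90 sin 38.7° = 54.96 m/s; vertical v_y0 = 87.90 cos 38.7° = 68.60 m/s.
Require v_y0 t − ½ g t² = 70.1, i.e. 4.900 t² − 68.60 t + 70.1 = 0.
t = [68.60 ± √(68.60² − 2·9.80·70.1)] / 9.80 = (68.60 ± 57.72) / 9.80, so t = 1.110 s or t = 12.89 s.
The descending-branch root is 12.89 s.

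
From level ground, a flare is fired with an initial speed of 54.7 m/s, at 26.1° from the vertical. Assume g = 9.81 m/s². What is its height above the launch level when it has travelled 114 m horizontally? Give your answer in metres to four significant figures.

Components: vₓ = 54.70 sin 26.1° = 24.06 m/s, v_y0 = 54.70 cos 26.1° = 49.12 m/s.
Time to reach x = 114 m: t = x/vₓ = 114/24.06 = 4.737 s.
Height: y = v_y0 t − ½ g t² = 49.12 × 4.737 − 4.905 × 4.737² = 232.7 − 110.1 = 122.6 m.

122.6 m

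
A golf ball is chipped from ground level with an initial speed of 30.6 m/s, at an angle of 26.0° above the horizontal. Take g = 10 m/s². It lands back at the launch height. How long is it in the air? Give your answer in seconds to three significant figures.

2.68 s

Components: vₓ = 30.60 cos 26.0° = 27.50 m/s, v_y0 = 30.60 sin 26.0° = 13.41 m/s.
It returns to y = 0 when t = 2 v_y0 / g = 2(13.41)/10.0 = 2.683 s.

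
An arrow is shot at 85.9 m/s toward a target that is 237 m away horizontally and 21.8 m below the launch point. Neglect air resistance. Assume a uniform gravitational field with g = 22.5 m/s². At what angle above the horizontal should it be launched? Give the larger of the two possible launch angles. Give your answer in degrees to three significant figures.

67.9°

Trajectory: y = x tanθ − g x² (1 + tan²θ)/(2v₀²). With x = 237, y = −21.8, v₀ = 85.9, g = 22.5:
85.64 tan²θ − 237 tanθ + (63.84) = 0.
tanθ = [237 ± √(237² − 4 × 85.64 × (63.84))] / (2 × 85.64) = (237 ± 185.2) / 171.3, giving tanθ = 0.3024 or 2.465.
θ = 16.83° or 67.92°; the larger is 67.92°.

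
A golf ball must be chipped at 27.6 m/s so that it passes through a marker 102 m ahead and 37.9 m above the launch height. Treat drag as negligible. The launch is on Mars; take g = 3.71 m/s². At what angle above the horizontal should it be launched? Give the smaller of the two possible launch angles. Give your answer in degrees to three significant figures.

37.4°

Trajectory: y = x tanθ − g x² (1 + tan²θ)/(2v₀²). With x = 102, y = 37.9, v₀ = 27.6, g = 3.71:
25.34 tan²θ − 102 tanθ + (63.24) = 0.
tanθ = [102 ± √(102² − 4 × 25.34 × (63.24))] / (2 × 25.34) = (102 ± 63.21) / 50.67, giving tanθ = 0.7655 or 3.260.
θ = 37.43° or 72.95°; the smaller is 37.43°.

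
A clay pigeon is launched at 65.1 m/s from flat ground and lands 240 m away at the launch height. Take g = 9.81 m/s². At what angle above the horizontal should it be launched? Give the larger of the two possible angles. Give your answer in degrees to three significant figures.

Level-ground range R = v₀² sin(2θ)/g ⇒ sin(2θ) = gR/v₀² = 9.81 × 240 / 65.1² = 0.5555.
2θ = 33.75° or 180° − 33.75° = 146.3°, so θ = 16.87° or 73.13°.
The larger angle is 73.13°.

73.1°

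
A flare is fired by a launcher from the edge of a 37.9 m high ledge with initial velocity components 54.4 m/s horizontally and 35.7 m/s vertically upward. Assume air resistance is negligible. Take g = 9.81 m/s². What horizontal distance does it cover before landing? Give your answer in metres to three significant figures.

Vertical motion (up positive, ground at y = 0): 4.905 t² − (35.70) t − 37.9 = 0, so t = (35.70 + √(35.70² + 2·9.81·37.9)) / 9.81 = (35.70 + 44.92) / 9.81 = 8.218 s.
Horizontal distance: R = vₓ t = 54.40 × 8.218 = 447.1 m.

447 m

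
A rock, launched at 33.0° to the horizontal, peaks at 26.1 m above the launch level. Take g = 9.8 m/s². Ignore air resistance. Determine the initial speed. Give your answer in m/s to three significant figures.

At the peak v_y = 0, so v_y0 = √(2gH) = √(2 × 9.80 × 26.1) = 22.62 m/s.
v_y0 = v₀ sin θ ⇒ v₀ = 22.62 / sin 33.0° = 41.53 m/s.

41.5 m/s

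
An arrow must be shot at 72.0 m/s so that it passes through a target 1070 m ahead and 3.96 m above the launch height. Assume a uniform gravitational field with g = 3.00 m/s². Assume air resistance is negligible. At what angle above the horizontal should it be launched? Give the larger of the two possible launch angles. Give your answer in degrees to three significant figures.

Trajectory: y = x tanθ − g x² (1 + tan²θ)/(2v₀²). With x = 1070, y = 3.96, v₀ = 72.0, g = 3.00:
331.3 tan²θ − 1070 tanθ + (335.2) = 0.
tanθ = [1070 ± √(1070² − 4 × 331.3 × (335.2))] / (2 × 331.3) = (1070 ± 837.1) / 662.6, giving tanθ = 0.3516 or 2.878.
θ = 19.37° or 70.84°; the larger is 70.84°.

70.8°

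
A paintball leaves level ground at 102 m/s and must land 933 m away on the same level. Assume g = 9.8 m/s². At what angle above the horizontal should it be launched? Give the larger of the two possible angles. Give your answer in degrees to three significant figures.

59.2°

From R = (v₀²/g) sin 2θ: sin 2θ = 9.80 × 933 / 10404 = 0.8788.
2θ = 61.50° or 180° − 61.50° = 118.5°, so θ = 30.75° or 59.25°.
The larger angle is 59.25°.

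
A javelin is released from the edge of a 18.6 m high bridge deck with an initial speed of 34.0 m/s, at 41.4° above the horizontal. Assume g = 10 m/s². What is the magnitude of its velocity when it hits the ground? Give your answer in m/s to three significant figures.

39.1 m/s

Components: vₓ = 34.00 cos 41.4° = 25.50 m/s, v_y0 = 34.00 sin 41.4° = 22.48 m/s.
Vertical motion (up positive, ground at y = 0): 5.000 t² − (22.48) t − 18.6 = 0, so t = (22.48 + √(22.48² + 2·10.0·18.6)) / 10.0 = (22.48 + 29.62) / 10.0 = 5.211 s.
Vertical velocity at impact: v_y = v_y0 − g t = 22.48 − 10.0 × 5.211 = −29.62 m/s.
Speed: |v| = √(vₓ² + v_y²) = √(25.50² + 29.62²) = 39.09 m/s.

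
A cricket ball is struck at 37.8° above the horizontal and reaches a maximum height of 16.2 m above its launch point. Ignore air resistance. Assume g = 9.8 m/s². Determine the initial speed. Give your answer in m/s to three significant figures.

29.1 m/s

At the peak v_y = 0, so v_y0 = √(2gH) = √(2 × 9.80 × 16.2) = 17.82 m/s.
v_y0 = v₀ sin θ ⇒ v₀ = 17.82 / sin 37.8° = 29.07 m/s.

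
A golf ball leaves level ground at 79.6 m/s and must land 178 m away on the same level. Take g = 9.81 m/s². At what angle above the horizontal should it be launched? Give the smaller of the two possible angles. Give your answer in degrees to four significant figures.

7.999°

From R = (v₀²/g) sin 2θ: sin 2θ = 9.81 × 178 / 6336.2 = 0.2756.
2θ = 16.00° or 180° − 16.00° = 164.0°, so θ = 7.999° or 82.00°.
The smaller angle is 7.999°.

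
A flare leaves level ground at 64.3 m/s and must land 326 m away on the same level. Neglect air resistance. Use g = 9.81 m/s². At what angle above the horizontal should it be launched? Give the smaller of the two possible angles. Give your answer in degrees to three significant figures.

25.3°

From R = (v₀²/g) sin 2θ: sin 2θ = 9.81 × 326 / 4134.5 = 0.7735.
2θ = 50.67° or 180° − 50.67° = 129.3°, so θ = 25.33° or 64.67°.
The smaller angle is 25.33°.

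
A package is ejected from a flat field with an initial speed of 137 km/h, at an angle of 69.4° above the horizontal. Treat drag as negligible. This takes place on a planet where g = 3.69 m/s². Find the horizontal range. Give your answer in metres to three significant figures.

259 m

Convert: 137 km/h = 137/3.6 = 38.06 m/s.
Horizontal component vₓ = 38.06 cos 69.4° = 13.39 m/s; vertical v_y0 = 38.06 sin 69.4° = 35.62 m/s.
Time aloft: T = 2 v_y0 / g = 2 × 35.62 / 3.69 = 19.31 s.
Horizontal distance R = vₓ T = 13.39 × 19.31 = 258.5 m.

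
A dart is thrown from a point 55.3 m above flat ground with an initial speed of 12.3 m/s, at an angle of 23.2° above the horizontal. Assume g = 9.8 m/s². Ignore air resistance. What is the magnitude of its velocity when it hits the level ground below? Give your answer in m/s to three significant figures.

vₓ = 12.30 cos 23.2° = 11.31 m/s; v_y0 = 12.30 sin 23.2° = 4.845 m/s.
Vertical motion (up positive, ground at y = 0): 4.900 t² − (4.845) t − 55.3 = 0, so t = (4.845 + √(4.845² + 2·9.80·55.3)) / 9.80 = (4.845 + 33.28) / 9.80 = 3.890 s.
Vertical velocity at impact: v_y = v_y0 − g t = 4.845 − 9.80 × 3.890 = −33.28 m/s.
Speed: |v| = √(vₓ² + v_y²) = √(11.31² + 33.28²) = 35.14 m/s.

35.1 m/s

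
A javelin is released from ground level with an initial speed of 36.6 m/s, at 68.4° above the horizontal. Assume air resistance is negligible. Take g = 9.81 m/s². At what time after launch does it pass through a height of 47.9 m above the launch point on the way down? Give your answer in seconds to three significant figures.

Resolve: vₓ = 36.60 cos 68.4° = 13.47 m/s and v_y0 = 36.60 sin 68.4° = 34.03 m/s.
Height y(t) = 34.03 t − 4.905 t² = 47.9 gives 4.905 t² − 34.03 t + 47.9 = 0.
Quadratic formula: t = (34.03 ± √218.23) / 9.81 = (34.03 ± 14.77) / 9.81 → t = 1.963 s or 4.975 s.
The descending-branch root is 4.975 s.

4.97 s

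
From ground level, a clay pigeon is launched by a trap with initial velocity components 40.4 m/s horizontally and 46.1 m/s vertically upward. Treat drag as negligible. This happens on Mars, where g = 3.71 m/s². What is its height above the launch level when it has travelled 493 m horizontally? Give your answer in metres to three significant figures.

286 m

x = vₓ t ⇒ t = 493/40.40 = 12.20 s.
Height: y = v_y0 t − ½ g t² = 46.10 × 12.20 − 1.855 × 12.20² = 562.6 − 276.2 = 286.3 m.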